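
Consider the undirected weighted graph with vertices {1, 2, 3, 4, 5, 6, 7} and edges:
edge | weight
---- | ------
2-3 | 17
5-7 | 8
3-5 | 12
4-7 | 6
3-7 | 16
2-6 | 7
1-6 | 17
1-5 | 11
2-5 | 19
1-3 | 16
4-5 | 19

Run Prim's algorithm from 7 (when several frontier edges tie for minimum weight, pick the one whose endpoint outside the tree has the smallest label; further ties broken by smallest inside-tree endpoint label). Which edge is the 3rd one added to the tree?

1-5

Grow the tree from 7 using Prim:
Step 1: frontier [4-7 6, 5-7 8, 3-7 16] → take 4-7 (6); add 4.
Step 2: frontier [4-5 19, 5-7 8, 3-7 16] → take 5-7 (8); add 5.
Step 3: frontier [1-5 11, 3-5 12, 2-5 19, 3-7 16] → take 1-5 (11); add 1.
Step 4: frontier [1-3 16, 1-6 17, 3-5 12, 2-5 19, 3-7 16] → take 3-5 (12); add 3.
Step 5: frontier [1-6 17, 2-3 17, 2-5 19] → take 2-3 (17); add 2.
Step 6: frontier [1-6 17, 2-6 7] → take 2-6 (7); add 6.
The 3rd edge added is 1-5.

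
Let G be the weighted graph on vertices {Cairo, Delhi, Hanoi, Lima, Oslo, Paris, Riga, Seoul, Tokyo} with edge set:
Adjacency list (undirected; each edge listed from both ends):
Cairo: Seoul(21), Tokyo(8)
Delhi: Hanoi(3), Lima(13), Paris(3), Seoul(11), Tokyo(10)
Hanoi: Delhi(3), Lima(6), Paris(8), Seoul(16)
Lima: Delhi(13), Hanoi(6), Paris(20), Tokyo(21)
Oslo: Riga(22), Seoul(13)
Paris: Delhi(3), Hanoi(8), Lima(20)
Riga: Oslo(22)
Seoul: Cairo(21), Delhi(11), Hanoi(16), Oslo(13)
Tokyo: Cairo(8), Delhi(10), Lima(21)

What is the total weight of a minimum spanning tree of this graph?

Prim, starting at Riga.
Step 1: frontier [Oslo–Riga 22] → take Oslo–Riga (22); add Oslo.
Step 2: frontier [Oslo–Seoul 13] → take Oslo–Seoul (13); add Seoul.
Step 3: frontier [Delhi–Seoul 11, Hanoi–Seoul 16, Cairo–Seoul 21] → take Delhi–Seoul (11); add Delhi.
Step 4: frontier [Delhi–Hanoi 3, Delhi–Paris 3, Delhi–Tokyo 10, Delhi–Lima 13, Hanoi–Seoul 16, Cairo–Seoul 21] → take Delhi–Hanoi (3); add Hanoi.
Step 5: frontier [Delhi–Paris 3, Delhi–Tokyo 10, Delhi–Lima 13, Hanoi–Lima 6, Hanoi–Paris 8, Cairo–Seoul 21] → take Delhi–Paris (3); add Paris.
Step 6: frontier [Delhi–Tokyo 10, Delhi–Lima 13, Hanoi–Lima 6, Lima–Paris 20, Cairo–Seoul 21] → take Hanoi–Lima (6); add Lima.
Step 7: frontier [Delhi–Tokyo 10, Lima–Tokyo 21, Cairo–Seoul 21] → take Delhi–Tokyo (10); add Tokyo.
Step 8: frontier [Cairo–Seoul 21, Cairo–Tokyo 8] → take Cairo–Tokyo (8); add Cairo.
MST edges: Oslo–Riga, Oslo–Seoul, Delhi–Seoul, Delhi–Hanoi, Delhi–Paris, Hanoi–Lima, Delhi–Tokyo, Cairo–Tokyo; total weight 22+13+11+3+3+6+10+8 = 76.

76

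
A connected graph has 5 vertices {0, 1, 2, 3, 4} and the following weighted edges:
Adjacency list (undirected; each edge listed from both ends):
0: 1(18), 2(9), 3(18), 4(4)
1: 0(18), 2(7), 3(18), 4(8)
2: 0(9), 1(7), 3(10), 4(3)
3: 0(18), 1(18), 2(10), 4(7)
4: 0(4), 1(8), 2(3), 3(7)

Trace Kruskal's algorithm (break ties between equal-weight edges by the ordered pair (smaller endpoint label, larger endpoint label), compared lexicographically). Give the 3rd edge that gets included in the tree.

1-2

Sort edges by weight, then run Kruskal:
2 4 (3): add. Components now {0} {1} {2,4} {3}
0 4 (4): add. Components now {0,2,4} {1} {3}
1 2 (7): add. Components now {0,1,2,4} {3}
3 4 (7): add. Components now {0,1,2,3,4}
The 3rd edge added is 1 2.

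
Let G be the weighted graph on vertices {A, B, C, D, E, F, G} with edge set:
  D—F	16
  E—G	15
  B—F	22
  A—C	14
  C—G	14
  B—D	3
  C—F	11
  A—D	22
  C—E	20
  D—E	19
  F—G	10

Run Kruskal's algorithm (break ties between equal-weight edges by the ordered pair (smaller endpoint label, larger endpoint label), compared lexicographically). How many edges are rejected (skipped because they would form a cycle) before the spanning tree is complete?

Kruskal: consider edges lightest-first.
B—D (3): add — endpoints in different components.
F—G (10): add — endpoints in different components.
C—F (11): add — endpoints in different components.
A—C (14): add — endpoints in different components.
C—G (14): skip — C and G already connected.
E—G (15): add — endpoints in different components.
D—F (16): add — endpoints in different components.
Edges rejected before the tree was complete: 1.

1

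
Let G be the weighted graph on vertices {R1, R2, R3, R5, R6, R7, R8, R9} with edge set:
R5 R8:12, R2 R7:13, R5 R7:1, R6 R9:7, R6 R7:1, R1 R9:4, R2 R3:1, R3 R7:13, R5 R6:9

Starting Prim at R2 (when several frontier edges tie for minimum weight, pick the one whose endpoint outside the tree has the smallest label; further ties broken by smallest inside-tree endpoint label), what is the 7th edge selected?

R5-R8

Prim, starting at R2.
Step 1: frontier [R2 R3 1, R2 R7 13] → take R2 R3 (1); add R3.
Step 2: frontier [R2 R7 13, R3 R7 13] → take R2 R7 (13); add R7.
Step 3: frontier [R5 R7 1, R6 R7 1] → take R5 R7 (1); add R5.
Step 4: frontier [R5 R6 9, R5 R8 12, R6 R7 1] → take R6 R7 (1); add R6.
Step 5: frontier [R5 R8 12, R6 R9 7] → take R6 R9 (7); add R9.
Step 6: frontier [R5 R8 12, R1 R9 4] → take R1 R9 (4); add R1.
Step 7: frontier [R5 R8 12] → take R5 R8 (12); add R8.
The 7th edge added is R5 R8.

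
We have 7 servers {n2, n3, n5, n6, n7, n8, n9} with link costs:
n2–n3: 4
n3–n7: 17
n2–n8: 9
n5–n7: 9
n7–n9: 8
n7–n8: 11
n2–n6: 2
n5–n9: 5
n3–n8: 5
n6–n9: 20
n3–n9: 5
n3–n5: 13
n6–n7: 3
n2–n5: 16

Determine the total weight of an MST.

Kruskal's algorithm — process edges by increasing weight (ties by edge label):
n2–n6 (2): add — endpoints in different components.
n6–n7 (3): add — endpoints in different components.
n2–n3 (4): add — endpoints in different components.
n3–n8 (5): add — endpoints in different components.
n3–n9 (5): add — endpoints in different components.
n5–n9 (5): add — endpoints in different components.
MST edges: n2–n6, n6–n7, n2–n3, n3–n8, n3–n9, n5–n9; total weight 2+3+4+5+5+5 = 24.

24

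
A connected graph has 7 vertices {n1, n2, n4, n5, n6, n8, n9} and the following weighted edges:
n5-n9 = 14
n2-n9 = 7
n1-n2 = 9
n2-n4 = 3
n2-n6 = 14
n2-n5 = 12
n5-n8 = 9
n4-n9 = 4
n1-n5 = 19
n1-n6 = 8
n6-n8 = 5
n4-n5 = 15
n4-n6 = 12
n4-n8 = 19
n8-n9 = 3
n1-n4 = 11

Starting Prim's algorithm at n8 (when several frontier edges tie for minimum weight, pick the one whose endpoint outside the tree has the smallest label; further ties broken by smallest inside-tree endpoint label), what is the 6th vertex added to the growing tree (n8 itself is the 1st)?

Prim, starting at n8.
Step 1: cheapest edge leaving the tree is n8-n9 (3); add n9.
Step 2: cheapest edge leaving the tree is n4-n9 (4); add n4.
Step 3: cheapest edge leaving the tree is n2-n4 (3); add n2.
Step 4: cheapest edge leaving the tree is n6-n8 (5); add n6.
Step 5: cheapest edge leaving the tree is n1-n6 (8); add n1.
Step 6: cheapest edge leaving the tree is n5-n8 (9); add n5.
Vertex order: n8, n9, n4, n2, n6, n1, n5. The 6th vertex is n1.

n1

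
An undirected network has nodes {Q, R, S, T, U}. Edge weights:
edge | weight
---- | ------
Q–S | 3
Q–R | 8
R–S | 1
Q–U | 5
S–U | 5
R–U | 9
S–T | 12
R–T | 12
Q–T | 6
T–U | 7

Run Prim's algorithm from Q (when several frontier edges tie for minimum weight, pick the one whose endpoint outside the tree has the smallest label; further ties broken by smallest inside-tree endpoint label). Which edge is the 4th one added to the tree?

Q-T

Prim, starting at Q.
Step 1: frontier [Q–S 3, Q–U 5, Q–T 6, Q–R 8] → take Q–S (3); add S.
Step 2: frontier [Q–U 5, Q–T 6, Q–R 8, R–S 1, S–U 5, S–T 12] → take R–S (1); add R.
Step 3: frontier [Q–U 5, Q–T 6, R–U 9, R–T 12, S–U 5, S–T 12] → take Q–U (5); add U.
Step 4: frontier [Q–T 6, R–T 12, S–T 12, T–U 7] → take Q–T (6); add T.
The 4th edge added is Q–T.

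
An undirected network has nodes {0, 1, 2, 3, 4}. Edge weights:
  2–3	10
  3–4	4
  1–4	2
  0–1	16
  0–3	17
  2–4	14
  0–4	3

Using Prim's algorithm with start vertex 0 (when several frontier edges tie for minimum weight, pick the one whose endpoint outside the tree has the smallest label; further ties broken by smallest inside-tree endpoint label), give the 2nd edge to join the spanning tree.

Grow the tree from 0 using Prim:
Step 1: frontier [0–4 3, 0–1 16, 0–3 17] → take 0–4 (3); add 4.
Step 2: frontier [0–1 16, 0–3 17, 1–4 2, 3–4 4, 2–4 14] → take 1–4 (2); add 1.
Step 3: frontier [0–3 17, 3–4 4, 2–4 14] → take 3–4 (4); add 3.
Step 4: frontier [2–3 10, 2–4 14] → take 2–3 (10); add 2.
The 2nd edge added is 1–4.

1-4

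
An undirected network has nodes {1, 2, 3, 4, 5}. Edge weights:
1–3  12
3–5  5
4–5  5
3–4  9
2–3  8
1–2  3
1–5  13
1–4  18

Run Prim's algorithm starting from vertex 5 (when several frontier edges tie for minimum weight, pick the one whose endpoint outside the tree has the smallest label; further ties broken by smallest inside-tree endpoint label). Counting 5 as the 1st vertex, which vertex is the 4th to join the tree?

2

Grow the tree from 5 using Prim:
Step 1: cheapest edge leaving the tree is 3–5 (5); add 3.
Step 2: cheapest edge leaving the tree is 4–5 (5); add 4.
Step 3: cheapest edge leaving the tree is 2–3 (8); add 2.
Step 4: cheapest edge leaving the tree is 1–2 (3); add 1.
Vertex order: 5, 3, 4, 2, 1. The 4th vertex is 2.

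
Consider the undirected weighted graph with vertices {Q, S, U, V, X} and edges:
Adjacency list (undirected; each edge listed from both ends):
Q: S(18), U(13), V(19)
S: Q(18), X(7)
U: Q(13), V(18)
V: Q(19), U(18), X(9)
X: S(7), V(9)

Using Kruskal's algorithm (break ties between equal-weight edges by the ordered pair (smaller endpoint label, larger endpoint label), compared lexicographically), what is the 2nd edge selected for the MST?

Sort edges by weight, then run Kruskal:
S X (7): add — endpoints in different components.
V X (9): add — endpoints in different components.
Q U (13): add — endpoints in different components.
Q S (18): add — endpoints in different components.
The 2nd edge added is V X.

V-X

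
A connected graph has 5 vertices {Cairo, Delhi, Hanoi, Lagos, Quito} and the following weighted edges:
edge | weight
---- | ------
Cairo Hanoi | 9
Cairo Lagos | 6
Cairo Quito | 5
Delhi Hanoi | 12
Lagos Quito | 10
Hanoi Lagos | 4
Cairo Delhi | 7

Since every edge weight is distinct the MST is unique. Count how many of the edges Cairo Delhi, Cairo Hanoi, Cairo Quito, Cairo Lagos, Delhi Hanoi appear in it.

3

Kruskal: consider edges lightest-first.
Hanoi Lagos (4): add. Components now {Quito} {Hanoi,Lagos} {Cairo} {Delhi}
Cairo Quito (5): add. Components now {Cairo,Quito} {Hanoi,Lagos} {Delhi}
Cairo Lagos (6): add. Components now {Cairo,Hanoi,Lagos,Quito} {Delhi}
Cairo Delhi (7): add. Components now {Cairo,Delhi,Hanoi,Lagos,Quito}
MST edge set: {Hanoi Lagos, Cairo Quito, Cairo Lagos, Cairo Delhi}.
Of the listed edges, {Cairo Delhi, Cairo Quito, Cairo Lagos} are in the MST → 3.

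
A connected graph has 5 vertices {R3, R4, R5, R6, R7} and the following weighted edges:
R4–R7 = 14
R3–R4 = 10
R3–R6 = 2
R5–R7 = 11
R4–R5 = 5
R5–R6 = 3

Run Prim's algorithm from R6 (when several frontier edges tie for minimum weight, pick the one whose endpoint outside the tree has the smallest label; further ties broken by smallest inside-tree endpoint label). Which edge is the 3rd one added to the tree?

Prim, starting at R6.
Step 1: cheapest edge leaving the tree is R3–R6 (2); add R3.
Step 2: cheapest edge leaving the tree is R5–R6 (3); add R5.
Step 3: cheapest edge leaving the tree is R4–R5 (5); add R4.
Step 4: cheapest edge leaving the tree is R5–R7 (11); add R7.
The 3rd edge added is R4–R5.

R4-R5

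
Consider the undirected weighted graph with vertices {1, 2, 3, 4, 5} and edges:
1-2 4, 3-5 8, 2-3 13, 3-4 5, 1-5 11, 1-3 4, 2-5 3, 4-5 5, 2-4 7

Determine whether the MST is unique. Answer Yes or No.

Sort edges by weight, then run Kruskal:
2-5 (3): add. Components now {1} {2,5} {3} {4}
1-2 (4): add. Components now {1,2,5} {3} {4}
1-3 (4): add. Components now {1,2,3,5} {4}
3-4 (5): add. Components now {1,2,3,4,5}
Non-tree edge 4-5 has weight 5, equal to the heaviest edge on its tree cycle — swapping gives another MST of the same weight. Not unique.

No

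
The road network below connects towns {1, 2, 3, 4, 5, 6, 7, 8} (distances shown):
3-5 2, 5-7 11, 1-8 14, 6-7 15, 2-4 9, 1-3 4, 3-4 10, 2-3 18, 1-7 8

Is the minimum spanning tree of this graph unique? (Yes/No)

Yes

Kruskal: consider edges lightest-first.
3-5 (2): add — endpoints in different components.
1-3 (4): add — endpoints in different components.
1-7 (8): add — endpoints in different components.
2-4 (9): add — endpoints in different components.
3-4 (10): add — endpoints in different components.
5-7 (11): skip — 5 and 7 already connected.
1-8 (14): add — endpoints in different components.
6-7 (15): add — endpoints in different components.
Every non-tree edge has weight strictly greater than the heaviest edge on the tree path between its endpoints, so the MST is unique.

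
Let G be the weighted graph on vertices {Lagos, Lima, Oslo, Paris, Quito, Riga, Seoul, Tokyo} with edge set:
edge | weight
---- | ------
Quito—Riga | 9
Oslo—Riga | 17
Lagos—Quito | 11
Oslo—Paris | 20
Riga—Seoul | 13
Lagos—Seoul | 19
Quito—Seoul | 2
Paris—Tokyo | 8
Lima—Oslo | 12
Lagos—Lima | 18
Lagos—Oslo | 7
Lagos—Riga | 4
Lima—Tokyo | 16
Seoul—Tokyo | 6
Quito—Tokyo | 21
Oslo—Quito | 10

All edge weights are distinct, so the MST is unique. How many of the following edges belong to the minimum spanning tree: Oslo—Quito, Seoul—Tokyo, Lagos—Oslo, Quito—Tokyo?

2

Sort edges by weight, then run Kruskal:
Quito—Seoul (2): add — endpoints in different components.
Lagos—Riga (4): add — endpoints in different components.
Seoul—Tokyo (6): add — endpoints in different components.
Lagos—Oslo (7): add — endpoints in different components.
Paris—Tokyo (8): add — endpoints in different components.
Quito—Riga (9): add — endpoints in different components.
Oslo—Quito (10): skip — Quito and Oslo already connected.
Lagos—Quito (11): skip — Quito and Lagos already connected.
Lima—Oslo (12): add — endpoints in different components.
MST edge set: {Quito—Seoul, Lagos—Riga, Seoul—Tokyo, Lagos—Oslo, Paris—Tokyo, Quito—Riga, Lima—Oslo}.
Of the listed edges, {Seoul—Tokyo, Lagos—Oslo} are in the MST → 2.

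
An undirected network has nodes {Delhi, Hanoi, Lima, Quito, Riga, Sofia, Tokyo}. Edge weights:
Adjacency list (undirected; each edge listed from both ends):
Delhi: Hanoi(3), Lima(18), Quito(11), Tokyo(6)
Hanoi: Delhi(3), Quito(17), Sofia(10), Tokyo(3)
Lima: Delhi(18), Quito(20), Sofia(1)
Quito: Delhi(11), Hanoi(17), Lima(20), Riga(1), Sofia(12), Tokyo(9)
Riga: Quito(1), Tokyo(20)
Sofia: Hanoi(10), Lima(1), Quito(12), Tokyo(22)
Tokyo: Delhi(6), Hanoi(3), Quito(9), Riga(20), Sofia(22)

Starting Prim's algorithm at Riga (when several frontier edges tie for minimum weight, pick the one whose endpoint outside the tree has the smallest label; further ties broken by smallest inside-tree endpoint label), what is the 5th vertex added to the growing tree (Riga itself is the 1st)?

Prim's algorithm from Riga:
Step 1: frontier [Quito–Riga 1, Riga–Tokyo 20] → take Quito–Riga (1); add Quito.
Step 2: frontier [Quito–Tokyo 9, Delhi–Quito 11, Quito–Sofia 12, Hanoi–Quito 17, Lima–Quito 20, Riga–Tokyo 20] → take Quito–Tokyo (9); add Tokyo.
Step 3: frontier [Delhi–Quito 11, Quito–Sofia 12, Hanoi–Quito 17, Lima–Quito 20, Hanoi–Tokyo 3, Delhi–Tokyo 6, Sofia–Tokyo 22] → take Hanoi–Tokyo (3); add Hanoi.
Step 4: frontier [Delhi–Hanoi 3, Hanoi–Sofia 10, Delhi–Quito 11, Quito–Sofia 12, Lima–Quito 20, Delhi–Tokyo 6, Sofia–Tokyo 22] → take Delhi–Hanoi (3); add Delhi.
Step 5: frontier [Delhi–Lima 18, Hanoi–Sofia 10, Quito–Sofia 12, Lima–Quito 20, Sofia–Tokyo 22] → take Hanoi–Sofia (10); add Sofia.
Step 6: frontier [Delhi–Lima 18, Lima–Quito 20, Lima–Sofia 1] → take Lima–Sofia (1); add Lima.
Vertex order: Riga, Quito, Tokyo, Hanoi, Delhi, Sofia, Lima. The 5th vertex is Delhi.

Delhi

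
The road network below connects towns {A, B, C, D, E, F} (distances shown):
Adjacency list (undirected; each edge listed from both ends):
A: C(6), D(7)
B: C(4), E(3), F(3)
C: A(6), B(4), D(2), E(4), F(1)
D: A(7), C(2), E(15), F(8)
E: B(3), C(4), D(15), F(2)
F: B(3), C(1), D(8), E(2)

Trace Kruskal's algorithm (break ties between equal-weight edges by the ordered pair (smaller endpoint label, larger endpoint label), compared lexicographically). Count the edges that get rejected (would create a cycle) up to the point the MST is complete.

Kruskal: consider edges lightest-first.
C—F (1): add — endpoints in different components.
C—D (2): add — endpoints in different components.
E—F (2): add — endpoints in different components.
B—E (3): add — endpoints in different components.
B—F (3): skip — B and F already connected.
B—C (4): skip — B and C already connected.
C—E (4): skip — C and E already connected.
A—C (6): add — endpoints in different components.
Edges rejected before the tree was complete: 3.

3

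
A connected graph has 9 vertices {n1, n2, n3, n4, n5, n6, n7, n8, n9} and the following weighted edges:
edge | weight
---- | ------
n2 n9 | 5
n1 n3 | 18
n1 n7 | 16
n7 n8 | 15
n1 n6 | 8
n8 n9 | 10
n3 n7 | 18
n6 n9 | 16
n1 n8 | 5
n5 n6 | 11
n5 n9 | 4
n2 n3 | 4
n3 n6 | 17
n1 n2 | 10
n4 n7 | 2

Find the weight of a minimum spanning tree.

53

Kruskal's algorithm — process edges by increasing weight (ties by edge label):
n4 n7 (2): add — endpoints in different components.
n2 n3 (4): add — endpoints in different components.
n5 n9 (4): add — endpoints in different components.
n1 n8 (5): add — endpoints in different components.
n2 n9 (5): add — endpoints in different components.
n1 n6 (8): add — endpoints in different components.
n1 n2 (10): add — endpoints in different components.
n8 n9 (10): skip — n9 and n8 already connected.
n5 n6 (11): skip — n6 and n5 already connected.
n7 n8 (15): add — endpoints in different components.
MST edges: n4 n7, n2 n3, n5 n9, n1 n8, n2 n9, n1 n6, n1 n2, n7 n8; total weight 2+4+4+5+5+8+10+15 = 53.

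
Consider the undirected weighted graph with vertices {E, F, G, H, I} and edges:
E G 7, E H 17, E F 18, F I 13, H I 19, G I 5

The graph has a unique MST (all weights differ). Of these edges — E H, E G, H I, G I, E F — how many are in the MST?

3

Sort edges by weight, then run Kruskal:
G I (5): add — endpoints in different components.
E G (7): add — endpoints in different components.
F I (13): add — endpoints in different components.
E H (17): add — endpoints in different components.
MST edge set: {G I, E G, F I, E H}.
Of the listed edges, {E H, E G, G I} are in the MST → 3.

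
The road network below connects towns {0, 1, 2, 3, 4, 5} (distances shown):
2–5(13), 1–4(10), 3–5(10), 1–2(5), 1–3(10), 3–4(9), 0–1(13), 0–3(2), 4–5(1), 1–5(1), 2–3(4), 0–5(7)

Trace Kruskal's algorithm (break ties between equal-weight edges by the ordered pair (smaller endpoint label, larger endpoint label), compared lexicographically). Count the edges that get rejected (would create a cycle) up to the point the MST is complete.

Kruskal: consider edges lightest-first.
1–5 (1): add — endpoints in different components.
4–5 (1): add — endpoints in different components.
0–3 (2): add — endpoints in different components.
2–3 (4): add — endpoints in different components.
1–2 (5): add — endpoints in different components.
Edges rejected before the tree was complete: 0.

0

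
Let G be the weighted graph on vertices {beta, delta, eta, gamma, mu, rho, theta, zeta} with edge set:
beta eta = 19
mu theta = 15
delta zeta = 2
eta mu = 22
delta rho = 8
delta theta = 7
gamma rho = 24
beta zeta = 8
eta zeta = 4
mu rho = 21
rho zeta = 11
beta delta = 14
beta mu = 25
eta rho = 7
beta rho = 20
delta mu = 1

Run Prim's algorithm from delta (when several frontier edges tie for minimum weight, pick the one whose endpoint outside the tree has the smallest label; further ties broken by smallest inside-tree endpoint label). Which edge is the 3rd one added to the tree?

Prim, starting at delta.
Step 1: cheapest edge leaving the tree is delta mu (1); add mu.
Step 2: cheapest edge leaving the tree is delta zeta (2); add zeta.
Step 3: cheapest edge leaving the tree is eta zeta (4); add eta.
Step 4: cheapest edge leaving the tree is eta rho (7); add rho.
Step 5: cheapest edge leaving the tree is delta theta (7); add theta.
Step 6: cheapest edge leaving the tree is beta zeta (8); add beta.
Step 7: cheapest edge leaving the tree is gamma rho (24); add gamma.
The 3rd edge added is eta zeta.

eta-zeta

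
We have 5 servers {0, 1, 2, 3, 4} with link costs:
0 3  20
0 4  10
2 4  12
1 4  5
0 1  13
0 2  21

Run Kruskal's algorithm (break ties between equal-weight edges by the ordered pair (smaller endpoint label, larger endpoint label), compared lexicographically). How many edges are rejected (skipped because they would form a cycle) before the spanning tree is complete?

1

Kruskal's algorithm — process edges by increasing weight (ties by edge label):
1 4 (5): add. Components now {0} {1,4} {2} {3}
0 4 (10): add. Components now {0,1,4} {2} {3}
2 4 (12): add. Components now {0,1,2,4} {3}
0 1 (13): skip — 0 and 1 already connected.
0 3 (20): add. Components now {0,1,2,3,4}
Edges rejected before the tree was complete: 1.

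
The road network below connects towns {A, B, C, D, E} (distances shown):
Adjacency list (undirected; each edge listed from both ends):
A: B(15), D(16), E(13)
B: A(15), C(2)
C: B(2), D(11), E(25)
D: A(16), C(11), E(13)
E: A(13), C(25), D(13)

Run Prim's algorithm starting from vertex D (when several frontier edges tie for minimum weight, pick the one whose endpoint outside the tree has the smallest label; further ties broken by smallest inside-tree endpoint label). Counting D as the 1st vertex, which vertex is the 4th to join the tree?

E

Grow the tree from D using Prim:
Step 1: cheapest edge leaving the tree is C—D (11); add C.
Step 2: cheapest edge leaving the tree is B—C (2); add B.
Step 3: cheapest edge leaving the tree is D—E (13); add E.
Step 4: cheapest edge leaving the tree is A—E (13); add A.
Vertex order: D, C, B, E, A. The 4th vertex is E.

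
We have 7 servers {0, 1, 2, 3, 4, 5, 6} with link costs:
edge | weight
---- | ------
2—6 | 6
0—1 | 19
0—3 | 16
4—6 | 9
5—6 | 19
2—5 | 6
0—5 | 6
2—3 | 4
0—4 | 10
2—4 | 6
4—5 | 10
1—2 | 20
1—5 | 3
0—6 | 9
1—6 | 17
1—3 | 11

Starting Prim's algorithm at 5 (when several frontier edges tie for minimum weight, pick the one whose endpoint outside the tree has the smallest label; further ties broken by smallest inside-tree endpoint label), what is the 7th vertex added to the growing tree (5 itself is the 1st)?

Grow the tree from 5 using Prim:
Step 1: cheapest edge leaving the tree is 1—5 (3); add 1.
Step 2: cheapest edge leaving the tree is 0—5 (6); add 0.
Step 3: cheapest edge leaving the tree is 2—5 (6); add 2.
Step 4: cheapest edge leaving the tree is 2—3 (4); add 3.
Step 5: cheapest edge leaving the tree is 2—4 (6); add 4.
Step 6: cheapest edge leaving the tree is 2—6 (6); add 6.
Vertex order: 5, 1, 0, 2, 3, 4, 6. The 7th vertex is 6.

6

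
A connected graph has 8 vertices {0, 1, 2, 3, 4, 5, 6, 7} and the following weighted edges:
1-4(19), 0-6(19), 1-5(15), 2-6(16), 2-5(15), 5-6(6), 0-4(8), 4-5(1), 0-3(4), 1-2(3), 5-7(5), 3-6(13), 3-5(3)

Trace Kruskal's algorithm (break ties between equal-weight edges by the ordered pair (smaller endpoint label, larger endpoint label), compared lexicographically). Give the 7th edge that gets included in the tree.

1-5

Kruskal's algorithm — process edges by increasing weight (ties by edge label):
4-5 (1): add — endpoints in different components.
1-2 (3): add — endpoints in different components.
3-5 (3): add — endpoints in different components.
0-3 (4): add — endpoints in different components.
5-7 (5): add — endpoints in different components.
5-6 (6): add — endpoints in different components.
0-4 (8): skip — 0 and 4 already connected.
3-6 (13): skip — 3 and 6 already connected.
1-5 (15): add — endpoints in different components.
The 7th edge added is 1-5.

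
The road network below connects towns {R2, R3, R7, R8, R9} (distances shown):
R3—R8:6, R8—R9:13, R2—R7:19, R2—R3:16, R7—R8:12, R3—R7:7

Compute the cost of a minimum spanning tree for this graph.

42

Kruskal's algorithm — process edges by increasing weight (ties by edge label):
R3—R8 (6): add. Components now {R3,R8} {R2} {R7} {R9}
R3—R7 (7): add. Components now {R3,R7,R8} {R2} {R9}
R7—R8 (12): skip — R7 and R8 already connected.
R8—R9 (13): add. Components now {R3,R7,R8,R9} {R2}
R2—R3 (16): add. Components now {R2,R3,R7,R8,R9}
MST edges: R3—R8, R3—R7, R8—R9, R2—R3; total weight 6+7+13+16 = 42.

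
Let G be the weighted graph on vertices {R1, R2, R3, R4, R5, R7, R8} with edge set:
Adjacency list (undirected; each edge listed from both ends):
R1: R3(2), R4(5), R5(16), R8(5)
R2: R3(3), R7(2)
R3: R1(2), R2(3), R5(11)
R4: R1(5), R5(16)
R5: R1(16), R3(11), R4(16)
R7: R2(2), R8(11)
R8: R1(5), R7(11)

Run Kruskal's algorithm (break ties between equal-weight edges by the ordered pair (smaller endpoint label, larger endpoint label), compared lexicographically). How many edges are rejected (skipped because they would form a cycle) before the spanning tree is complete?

Sort edges by weight, then run Kruskal:
R1–R3 (2): add — endpoints in different components.
R2–R7 (2): add — endpoints in different components.
R2–R3 (3): add — endpoints in different components.
R1–R4 (5): add — endpoints in different components.
R1–R8 (5): add — endpoints in different components.
R3–R5 (11): add — endpoints in different components.
Edges rejected before the tree was complete: 0.

0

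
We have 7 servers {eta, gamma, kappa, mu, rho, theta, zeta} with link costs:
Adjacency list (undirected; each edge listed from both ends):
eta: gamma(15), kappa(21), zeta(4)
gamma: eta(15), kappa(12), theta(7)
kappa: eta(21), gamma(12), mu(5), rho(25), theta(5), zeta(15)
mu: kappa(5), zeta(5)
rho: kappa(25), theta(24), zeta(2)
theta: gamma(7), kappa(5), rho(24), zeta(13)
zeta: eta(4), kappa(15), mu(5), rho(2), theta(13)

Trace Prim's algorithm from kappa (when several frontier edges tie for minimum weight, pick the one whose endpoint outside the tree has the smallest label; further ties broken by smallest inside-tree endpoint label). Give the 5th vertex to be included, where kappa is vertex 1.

Prim's algorithm from kappa:
Step 1: cheapest edge leaving the tree is kappa–mu (5); add mu.
Step 2: cheapest edge leaving the tree is kappa–theta (5); add theta.
Step 3: cheapest edge leaving the tree is mu–zeta (5); add zeta.
Step 4: cheapest edge leaving the tree is rho–zeta (2); add rho.
Step 5: cheapest edge leaving the tree is eta–zeta (4); add eta.
Step 6: cheapest edge leaving the tree is gamma–theta (7); add gamma.
Vertex order: kappa, mu, theta, zeta, rho, eta, gamma. The 5th vertex is rho.

rho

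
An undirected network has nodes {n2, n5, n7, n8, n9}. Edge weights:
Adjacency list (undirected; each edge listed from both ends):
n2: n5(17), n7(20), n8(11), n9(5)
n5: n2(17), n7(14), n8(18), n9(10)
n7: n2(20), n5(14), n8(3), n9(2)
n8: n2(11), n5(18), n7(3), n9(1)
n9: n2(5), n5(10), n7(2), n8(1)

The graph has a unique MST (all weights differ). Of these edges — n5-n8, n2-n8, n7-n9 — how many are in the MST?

Sort edges by weight, then run Kruskal:
n8-n9 (1): add. Components now {n5} {n8,n9} {n2} {n7}
n7-n9 (2): add. Components now {n5} {n7,n8,n9} {n2}
n7-n8 (3): skip — n8 and n7 already connected.
n2-n9 (5): add. Components now {n5} {n2,n7,n8,n9}
n5-n9 (10): add. Components now {n2,n5,n7,n8,n9}
MST edge set: {n8-n9, n7-n9, n2-n9, n5-n9}.
Of the listed edges, {n7-n9} are in the MST → 1.

1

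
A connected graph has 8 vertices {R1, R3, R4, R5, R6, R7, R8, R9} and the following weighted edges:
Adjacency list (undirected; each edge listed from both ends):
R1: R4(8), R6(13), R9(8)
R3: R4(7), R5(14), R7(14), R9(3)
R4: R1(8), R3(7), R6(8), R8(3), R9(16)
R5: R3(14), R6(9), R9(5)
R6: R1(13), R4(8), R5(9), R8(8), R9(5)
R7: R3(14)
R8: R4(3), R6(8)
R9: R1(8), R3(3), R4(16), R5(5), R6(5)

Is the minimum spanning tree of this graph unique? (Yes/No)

Sort edges by weight, then run Kruskal:
R3–R9 (3): add — endpoints in different components.
R4–R8 (3): add — endpoints in different components.
R5–R9 (5): add — endpoints in different components.
R6–R9 (5): add — endpoints in different components.
R3–R4 (7): add — endpoints in different components.
R1–R4 (8): add — endpoints in different components.
R1–R9 (8): skip — R9 and R1 already connected.
R4–R6 (8): skip — R6 and R4 already connected.
R6–R8 (8): skip — R6 and R8 already connected.
R5–R6 (9): skip — R5 and R6 already connected.
R1–R6 (13): skip — R6 and R1 already connected.
R3–R5 (14): skip — R3 and R5 already connected.
R3–R7 (14): add — endpoints in different components.
Non-tree edge R1–R9 has weight 8, equal to the heaviest edge on its tree cycle — swapping gives another MST of the same weight. Not unique.

No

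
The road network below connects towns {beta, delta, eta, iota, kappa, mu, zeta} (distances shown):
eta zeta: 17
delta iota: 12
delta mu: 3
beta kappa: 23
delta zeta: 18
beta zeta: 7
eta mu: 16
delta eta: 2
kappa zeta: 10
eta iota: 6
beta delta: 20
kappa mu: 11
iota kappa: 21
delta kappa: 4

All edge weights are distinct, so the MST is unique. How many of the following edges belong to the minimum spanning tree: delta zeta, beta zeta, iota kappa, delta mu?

Kruskal's algorithm — process edges by increasing weight (ties by edge label):
delta eta (2): add. Components now {mu} {beta} {delta,eta} {zeta} {iota} {kappa}
delta mu (3): add. Components now {delta,eta,mu} {beta} {zeta} {iota} {kappa}
delta kappa (4): add. Components now {delta,eta,kappa,mu} {beta} {zeta} {iota}
eta iota (6): add. Components now {delta,eta,iota,kappa,mu} {beta} {zeta}
beta zeta (7): add. Components now {delta,eta,iota,kappa,mu} {beta,zeta}
kappa zeta (10): add. Components now {beta,delta,eta,iota,kappa,mu,zeta}
MST edge set: {delta eta, delta mu, delta kappa, eta iota, beta zeta, kappa zeta}.
Of the listed edges, {beta zeta, delta mu} are in the MST → 2.

2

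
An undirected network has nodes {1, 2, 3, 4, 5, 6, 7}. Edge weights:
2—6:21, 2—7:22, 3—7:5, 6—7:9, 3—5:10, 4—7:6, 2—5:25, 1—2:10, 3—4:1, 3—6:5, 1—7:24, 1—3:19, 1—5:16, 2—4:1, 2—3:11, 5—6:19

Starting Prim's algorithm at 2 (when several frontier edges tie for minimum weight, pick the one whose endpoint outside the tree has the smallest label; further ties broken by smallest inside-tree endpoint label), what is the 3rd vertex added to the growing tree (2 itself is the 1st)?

Prim's algorithm from 2:
Step 1: cheapest edge leaving the tree is 2—4 (1); add 4.
Step 2: cheapest edge leaving the tree is 3—4 (1); add 3.
Step 3: cheapest edge leaving the tree is 3—6 (5); add 6.
Step 4: cheapest edge leaving the tree is 3—7 (5); add 7.
Step 5: cheapest edge leaving the tree is 1—2 (10); add 1.
Step 6: cheapest edge leaving the tree is 3—5 (10); add 5.
Vertex order: 2, 4, 3, 6, 7, 1, 5. The 3rd vertex is 3.

3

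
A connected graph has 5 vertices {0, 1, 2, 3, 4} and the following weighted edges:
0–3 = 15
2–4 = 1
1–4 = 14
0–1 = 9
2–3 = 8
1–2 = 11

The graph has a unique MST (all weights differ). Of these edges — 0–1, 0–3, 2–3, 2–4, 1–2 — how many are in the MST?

Sort edges by weight, then run Kruskal:
2–4 (1): add. Components now {0} {1} {2,4} {3}
2–3 (8): add. Components now {0} {1} {2,3,4}
0–1 (9): add. Components now {0,1} {2,3,4}
1–2 (11): add. Components now {0,1,2,3,4}
MST edge set: {2–4, 2–3, 0–1, 1–2}.
Of the listed edges, {0–1, 2–3, 2–4, 1–2} are in the MST → 4.

4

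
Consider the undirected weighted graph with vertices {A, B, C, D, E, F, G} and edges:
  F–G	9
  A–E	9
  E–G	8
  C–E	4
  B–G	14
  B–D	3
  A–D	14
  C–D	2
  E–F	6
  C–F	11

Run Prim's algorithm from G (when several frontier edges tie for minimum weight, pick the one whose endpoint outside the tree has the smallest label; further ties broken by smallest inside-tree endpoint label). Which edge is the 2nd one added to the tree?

Prim's algorithm from G:
Step 1: cheapest edge leaving the tree is E–G (8); add E.
Step 2: cheapest edge leaving the tree is C–E (4); add C.
Step 3: cheapest edge leaving the tree is C–D (2); add D.
Step 4: cheapest edge leaving the tree is B–D (3); add B.
Step 5: cheapest edge leaving the tree is E–F (6); add F.
Step 6: cheapest edge leaving the tree is A–E (9); add A.
The 2nd edge added is C–E.

C-E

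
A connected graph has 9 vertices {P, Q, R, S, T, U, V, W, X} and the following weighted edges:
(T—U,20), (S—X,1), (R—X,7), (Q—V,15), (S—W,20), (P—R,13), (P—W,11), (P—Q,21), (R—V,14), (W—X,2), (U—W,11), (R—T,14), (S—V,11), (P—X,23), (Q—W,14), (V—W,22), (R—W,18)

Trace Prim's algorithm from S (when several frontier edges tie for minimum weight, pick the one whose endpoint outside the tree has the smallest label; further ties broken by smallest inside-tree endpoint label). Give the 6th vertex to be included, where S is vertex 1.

Prim's algorithm from S:
Step 1: cheapest edge leaving the tree is S—X (1); add X.
Step 2: cheapest edge leaving the tree is W—X (2); add W.
Step 3: cheapest edge leaving the tree is R—X (7); add R.
Step 4: cheapest edge leaving the tree is P—W (11); add P.
Step 5: cheapest edge leaving the tree is U—W (11); add U.
Step 6: cheapest edge leaving the tree is S—V (11); add V.
Step 7: cheapest edge leaving the tree is Q—W (14); add Q.
Step 8: cheapest edge leaving the tree is R—T (14); add T.
Vertex order: S, X, W, R, P, U, V, Q, T. The 6th vertex is U.

U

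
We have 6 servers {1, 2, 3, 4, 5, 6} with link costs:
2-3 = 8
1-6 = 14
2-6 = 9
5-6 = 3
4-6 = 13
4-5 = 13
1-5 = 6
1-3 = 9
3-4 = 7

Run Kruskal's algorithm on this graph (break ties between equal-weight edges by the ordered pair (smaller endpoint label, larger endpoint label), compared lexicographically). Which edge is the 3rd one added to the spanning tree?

Kruskal's algorithm — process edges by increasing weight (ties by edge label):
5-6 (3): add — endpoints in different components.
1-5 (6): add — endpoints in different components.
3-4 (7): add — endpoints in different components.
2-3 (8): add — endpoints in different components.
1-3 (9): add — endpoints in different components.
The 3rd edge added is 3-4.

3-4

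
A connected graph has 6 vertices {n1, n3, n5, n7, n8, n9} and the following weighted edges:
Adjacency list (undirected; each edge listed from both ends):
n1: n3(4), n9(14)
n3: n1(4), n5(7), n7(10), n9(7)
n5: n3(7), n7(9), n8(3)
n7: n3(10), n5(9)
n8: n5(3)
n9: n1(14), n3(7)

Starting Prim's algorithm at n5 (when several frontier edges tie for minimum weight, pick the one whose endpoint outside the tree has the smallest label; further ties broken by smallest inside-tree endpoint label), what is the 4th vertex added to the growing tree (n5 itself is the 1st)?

n1

Prim, starting at n5.
Step 1: cheapest edge leaving the tree is n5—n8 (3); add n8.
Step 2: cheapest edge leaving the tree is n3—n5 (7); add n3.
Step 3: cheapest edge leaving the tree is n1—n3 (4); add n1.
Step 4: cheapest edge leaving the tree is n3—n9 (7); add n9.
Step 5: cheapest edge leaving the tree is n5—n7 (9); add n7.
Vertex order: n5, n8, n3, n1, n9, n7. The 4th vertex is n1.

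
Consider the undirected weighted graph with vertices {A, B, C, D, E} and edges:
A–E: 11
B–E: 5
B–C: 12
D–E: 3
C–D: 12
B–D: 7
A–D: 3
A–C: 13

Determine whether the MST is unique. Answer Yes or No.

No

Sort edges by weight, then run Kruskal:
A–D (3): add — endpoints in different components.
D–E (3): add — endpoints in different components.
B–E (5): add — endpoints in different components.
B–D (7): skip — B and D already connected.
A–E (11): skip — A and E already connected.
B–C (12): add — endpoints in different components.
Non-tree edge C–D has weight 12, equal to the heaviest edge on its tree cycle — swapping gives another MST of the same weight. Not unique.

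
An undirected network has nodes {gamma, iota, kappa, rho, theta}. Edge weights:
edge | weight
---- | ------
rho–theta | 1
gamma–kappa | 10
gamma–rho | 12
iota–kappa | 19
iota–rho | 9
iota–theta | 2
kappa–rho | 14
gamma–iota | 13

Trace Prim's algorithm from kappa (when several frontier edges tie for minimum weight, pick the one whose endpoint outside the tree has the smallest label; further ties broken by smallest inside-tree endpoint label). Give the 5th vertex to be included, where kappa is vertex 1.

Prim, starting at kappa.
Step 1: frontier [gamma–kappa 10, kappa–rho 14, iota–kappa 19] → take gamma–kappa (10); add gamma.
Step 2: frontier [gamma–rho 12, gamma–iota 13, kappa–rho 14, iota–kappa 19] → take gamma–rho (12); add rho.
Step 3: frontier [gamma–iota 13, iota–kappa 19, rho–theta 1, iota–rho 9] → take rho–theta (1); add theta.
Step 4: frontier [gamma–iota 13, iota–kappa 19, iota–rho 9, iota–theta 2] → take iota–theta (2); add iota.
Vertex order: kappa, gamma, rho, theta, iota. The 5th vertex is iota.

iota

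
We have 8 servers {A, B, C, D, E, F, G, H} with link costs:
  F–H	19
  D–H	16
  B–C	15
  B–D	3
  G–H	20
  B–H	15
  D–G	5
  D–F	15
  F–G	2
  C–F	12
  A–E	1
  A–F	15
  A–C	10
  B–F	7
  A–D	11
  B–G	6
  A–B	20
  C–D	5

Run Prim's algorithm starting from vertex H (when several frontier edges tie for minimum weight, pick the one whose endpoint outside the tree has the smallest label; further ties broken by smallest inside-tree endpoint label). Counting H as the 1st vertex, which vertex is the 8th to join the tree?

E

Prim, starting at H.
Step 1: cheapest edge leaving the tree is B–H (15); add B.
Step 2: cheapest edge leaving the tree is B–D (3); add D.
Step 3: cheapest edge leaving the tree is C–D (5); add C.
Step 4: cheapest edge leaving the tree is D–G (5); add G.
Step 5: cheapest edge leaving the tree is F–G (2); add F.
Step 6: cheapest edge leaving the tree is A–C (10); add A.
Step 7: cheapest edge leaving the tree is A–E (1); add E.
Vertex order: H, B, D, C, G, F, A, E. The 8th vertex is E.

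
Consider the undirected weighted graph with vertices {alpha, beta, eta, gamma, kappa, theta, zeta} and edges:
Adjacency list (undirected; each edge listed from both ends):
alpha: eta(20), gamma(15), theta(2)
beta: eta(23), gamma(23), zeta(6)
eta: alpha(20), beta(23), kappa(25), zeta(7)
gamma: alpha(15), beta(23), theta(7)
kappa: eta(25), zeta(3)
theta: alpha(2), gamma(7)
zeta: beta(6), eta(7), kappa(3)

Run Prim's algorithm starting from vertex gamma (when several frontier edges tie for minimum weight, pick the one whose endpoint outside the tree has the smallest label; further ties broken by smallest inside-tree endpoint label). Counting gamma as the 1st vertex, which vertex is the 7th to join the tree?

beta

Prim's algorithm from gamma:
Step 1: frontier [gamma-theta 7, alpha-gamma 15, beta-gamma 23] → take gamma-theta (7); add theta.
Step 2: frontier [alpha-gamma 15, beta-gamma 23, alpha-theta 2] → take alpha-theta (2); add alpha.
Step 3: frontier [alpha-eta 20, beta-gamma 23] → take alpha-eta (20); add eta.
Step 4: frontier [eta-zeta 7, beta-eta 23, eta-kappa 25, beta-gamma 23] → take eta-zeta (7); add zeta.
Step 5: frontier [beta-eta 23, eta-kappa 25, beta-gamma 23, kappa-zeta 3, beta-zeta 6] → take kappa-zeta (3); add kappa.
Step 6: frontier [beta-eta 23, beta-gamma 23, beta-zeta 6] → take beta-zeta (6); add beta.
Vertex order: gamma, theta, alpha, eta, zeta, kappa, beta. The 7th vertex is beta.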